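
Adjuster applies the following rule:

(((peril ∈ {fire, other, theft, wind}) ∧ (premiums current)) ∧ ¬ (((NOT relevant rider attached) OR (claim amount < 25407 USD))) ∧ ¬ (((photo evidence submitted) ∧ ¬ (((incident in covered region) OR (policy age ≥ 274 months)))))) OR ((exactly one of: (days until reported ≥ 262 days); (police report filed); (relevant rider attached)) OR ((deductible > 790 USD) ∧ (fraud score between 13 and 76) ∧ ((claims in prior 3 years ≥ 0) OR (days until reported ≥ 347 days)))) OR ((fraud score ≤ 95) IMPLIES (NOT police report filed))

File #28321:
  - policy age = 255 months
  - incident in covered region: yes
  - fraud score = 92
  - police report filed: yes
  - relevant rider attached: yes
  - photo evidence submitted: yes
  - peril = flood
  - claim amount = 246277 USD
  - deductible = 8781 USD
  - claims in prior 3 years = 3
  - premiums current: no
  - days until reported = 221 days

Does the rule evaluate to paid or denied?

Denied

Atomic conditions:
  peril ∈ {fire, other, theft, wind}: flood is not in the set → false
  premiums current: no → false
  NOT relevant rider attached: yes → false
  claim amount < 25407 USD: 246277 < 25407 is false
  photo evidence submitted: yes → true
  incident in covered region: yes → true
  policy age ≥ 274 months: 255 ≥ 274 is false
  days until reported ≥ 262 days: 221 ≥ 262 is false
  police report filed: yes → true
  relevant rider attached: yes → true
  deductible > 790 USD: 8781 > 790 is true
  fraud score between 13 and 76: 92 in [13, 76] is false
  claims in prior 3 years ≥ 0: 3 ≥ 0 is true
  days until reported ≥ 347 days: 221 ≥ 347 is false
  fraud score ≤ 95: 92 ≤ 95 is true
  NOT police report filed: yes → false
Combine:
[1.1] false AND false = false
[1.2.1] false OR false = false
[1.2] NOT false = true
[1.3.1.2.1] true OR false = true
[1.3.1.2] NOT true = false
[1.3.1] true AND false = false
[1.3] NOT false = true
[1] false AND true AND true = false
[2.1] exactly-one(false, true, true) = false
[2.2.3] true OR false = true
[2.2] true AND false AND true = false
[2] false OR false = false
[3] true → false = false
[root] false OR false OR false = false
Overall: false → denied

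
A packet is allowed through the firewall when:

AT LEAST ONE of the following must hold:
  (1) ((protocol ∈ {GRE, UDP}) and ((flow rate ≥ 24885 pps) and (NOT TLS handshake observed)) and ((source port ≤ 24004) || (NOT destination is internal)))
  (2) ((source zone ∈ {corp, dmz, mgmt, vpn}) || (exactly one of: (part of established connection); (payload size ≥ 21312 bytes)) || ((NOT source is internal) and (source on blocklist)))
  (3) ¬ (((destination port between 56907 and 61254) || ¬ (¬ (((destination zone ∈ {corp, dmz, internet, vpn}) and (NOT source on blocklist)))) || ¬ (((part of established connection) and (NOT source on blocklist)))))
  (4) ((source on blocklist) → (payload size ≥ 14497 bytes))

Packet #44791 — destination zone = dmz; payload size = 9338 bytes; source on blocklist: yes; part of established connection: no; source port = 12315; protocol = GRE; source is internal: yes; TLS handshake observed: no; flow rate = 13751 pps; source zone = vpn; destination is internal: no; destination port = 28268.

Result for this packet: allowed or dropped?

Allowed

Atomic conditions:
  protocol ∈ {GRE, UDP}: GRE is in the set → true
  flow rate ≥ 24885 pps: 13751 ≥ 24885 is false
  NOT TLS handshake observed: no → true
  source port ≤ 24004: 12315 ≤ 24004 is true
  NOT destination is internal: no → true
  source zone ∈ {corp, dmz, mgmt, vpn}: vpn is in the set → true
  part of established connection: no → false
  payload size ≥ 21312 bytes: 9338 ≥ 21312 is false
  NOT source is internal: yes → false
  source on blocklist: yes → true
  destination port between 56907 and 61254: 28268 in [56907, 61254] is false
  destination zone ∈ {corp, dmz, internet, vpn}: dmz is in the set → true
  NOT source on blocklist: yes → false
  payload size ≥ 14497 bytes: 9338 ≥ 14497 is false
Combine:
[1.2] false AND true = false
[1.3] true OR true = true
[1] true AND false AND true = false
[2.2] exactly-one(false, false) = false
[2.3] false AND true = false
[2] true OR false OR false = true
[3.1.2.1.1] true AND false = false
[3.1.2.1] NOT false = true
[3.1.2] NOT true = false
[3.1.3.1] false AND false = false
[3.1.3] NOT false = true
[3.1] false OR false OR true = true
[3] NOT true = false
[4] true → false = false
[root] false OR true OR false OR false = true
Overall: true → allowed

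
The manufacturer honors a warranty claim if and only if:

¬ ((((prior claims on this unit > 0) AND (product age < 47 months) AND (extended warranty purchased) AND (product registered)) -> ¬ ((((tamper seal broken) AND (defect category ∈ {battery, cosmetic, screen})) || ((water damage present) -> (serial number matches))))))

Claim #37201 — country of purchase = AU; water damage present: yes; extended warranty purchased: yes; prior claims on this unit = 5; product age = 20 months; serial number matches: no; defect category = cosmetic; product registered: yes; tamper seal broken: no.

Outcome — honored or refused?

Atomic conditions:
  prior claims on this unit > 0: 5 > 0 is true
  product age < 47 months: 20 < 47 is true
  extended warranty purchased: yes → true
  product registered: yes → true
  tamper seal broken: no → false
  defect category ∈ {battery, cosmetic, screen}: cosmetic is in the set → true
  water damage present: yes → true
  serial number matches: no → false
Combine:
[1.1] true AND true AND true AND true = true
[1.2.1.1] false AND true = false
[1.2.1.2] true → false = false
[1.2.1] false OR false = false
[1.2] NOT false = true
[1] true → true = true
[root] NOT true = false
Overall: false → refused

Refused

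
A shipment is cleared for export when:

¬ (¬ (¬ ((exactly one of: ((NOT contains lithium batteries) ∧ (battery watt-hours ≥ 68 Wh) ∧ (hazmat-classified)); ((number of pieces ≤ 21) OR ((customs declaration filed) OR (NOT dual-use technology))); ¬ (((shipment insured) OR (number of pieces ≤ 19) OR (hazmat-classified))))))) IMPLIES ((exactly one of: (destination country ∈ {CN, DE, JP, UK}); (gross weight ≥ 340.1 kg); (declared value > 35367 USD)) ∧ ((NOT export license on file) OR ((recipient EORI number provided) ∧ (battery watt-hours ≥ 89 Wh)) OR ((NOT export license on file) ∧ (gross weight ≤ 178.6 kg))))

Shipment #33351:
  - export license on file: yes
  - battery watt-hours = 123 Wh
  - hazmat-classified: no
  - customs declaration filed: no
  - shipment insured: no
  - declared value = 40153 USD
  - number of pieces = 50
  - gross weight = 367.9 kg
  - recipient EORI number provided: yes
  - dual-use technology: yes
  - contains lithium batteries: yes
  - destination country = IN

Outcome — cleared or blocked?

Cleared

Atomic conditions:
  NOT contains lithium batteries: yes → false
  battery watt-hours ≥ 68 Wh: 123 ≥ 68 is true
  hazmat-classified: no → false
  number of pieces ≤ 21: 50 ≤ 21 is false
  customs declaration filed: no → false
  NOT dual-use technology: yes → false
  shipment insured: no → false
  number of pieces ≤ 19: 50 ≤ 19 is false
  destination country ∈ {CN, DE, JP, UK}: IN is not in the set → false
  gross weight ≥ 340.1 kg: 367.9 ≥ 340.1 is true
  declared value > 35367 USD: 40153 > 35367 is true
  NOT export license on file: yes → false
  recipient EORI number provided: yes → true
  battery watt-hours ≥ 89 Wh: 123 ≥ 89 is true
  gross weight ≤ 178.6 kg: 367.9 ≤ 178.6 is false
Combine:
[1.1.1.1.1] false AND true AND false = false
[1.1.1.1.2.2] false OR false = false
[1.1.1.1.2] false OR false = false
[1.1.1.1.3.1] false OR false OR false = false
[1.1.1.1.3] NOT false = true
[1.1.1.1] exactly-one(false, false, true) = true
[1.1.1] NOT true = false
[1.1] NOT false = true
[1] NOT true = false
[2.1] exactly-one(false, true, true) = false
[2.2.2] true AND true = true
[2.2.3] false AND false = false
[2.2] false OR true OR false = true
[2] false AND true = false
[root] false → false (antecedent false ⇒ implication holds) = true
Overall: true → cleared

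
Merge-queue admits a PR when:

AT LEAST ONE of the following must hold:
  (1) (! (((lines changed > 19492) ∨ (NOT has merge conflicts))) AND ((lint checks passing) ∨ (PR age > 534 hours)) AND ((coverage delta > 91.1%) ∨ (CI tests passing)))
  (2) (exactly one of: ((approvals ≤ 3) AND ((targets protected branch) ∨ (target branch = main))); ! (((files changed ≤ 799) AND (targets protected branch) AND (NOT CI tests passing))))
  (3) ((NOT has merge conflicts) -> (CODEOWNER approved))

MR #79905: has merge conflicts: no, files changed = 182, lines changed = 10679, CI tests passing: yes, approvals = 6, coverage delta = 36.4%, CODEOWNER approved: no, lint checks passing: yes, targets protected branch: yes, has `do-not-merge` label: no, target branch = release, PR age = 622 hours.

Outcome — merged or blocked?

Merged

Atomic conditions:
  lines changed > 19492: 10679 > 19492 is false
  NOT has merge conflicts: no → true
  lint checks passing: yes → true
  PR age > 534 hours: 622 > 534 is true
  coverage delta > 91.1%: 36.4 > 91.1 is false
  CI tests passing: yes → true
  approvals ≤ 3: 6 ≤ 3 is false
  targets protected branch: yes → true
  target branch = main: release == main is false
  files changed ≤ 799: 182 ≤ 799 is true
  NOT CI tests passing: yes → false
  CODEOWNER approved: no → false
Combine:
[1.1.1] false OR true = true
[1.1] NOT true = false
[1.2] true OR true = true
[1.3] false OR true = true
[1] false AND true AND true = false
[2.1.2] true OR false = true
[2.1] false AND true = false
[2.2.1] true AND true AND false = false
[2.2] NOT false = true
[2] exactly-one(false, true) = true
[3] true → false = false
[root] false OR true OR false = true
Overall: true → merged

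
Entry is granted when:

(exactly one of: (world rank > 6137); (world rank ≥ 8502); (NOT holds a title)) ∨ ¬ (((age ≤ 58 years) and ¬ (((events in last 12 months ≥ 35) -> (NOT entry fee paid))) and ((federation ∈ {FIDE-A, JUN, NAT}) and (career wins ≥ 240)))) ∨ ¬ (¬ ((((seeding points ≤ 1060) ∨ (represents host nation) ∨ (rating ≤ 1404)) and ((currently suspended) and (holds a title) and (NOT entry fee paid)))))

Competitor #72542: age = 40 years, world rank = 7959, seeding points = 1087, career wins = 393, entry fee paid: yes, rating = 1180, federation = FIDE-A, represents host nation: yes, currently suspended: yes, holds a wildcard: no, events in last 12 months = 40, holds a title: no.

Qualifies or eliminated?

Atomic conditions:
  world rank > 6137: 7959 > 6137 is true
  world rank ≥ 8502: 7959 ≥ 8502 is false
  NOT holds a title: no → true
  age ≤ 58 years: 40 ≤ 58 is true
  events in last 12 months ≥ 35: 40 ≥ 35 is true
  NOT entry fee paid: yes → false
  federation ∈ {FIDE-A, JUN, NAT}: FIDE-A is in the set → true
  career wins ≥ 240: 393 ≥ 240 is true
  seeding points ≤ 1060: 1087 ≤ 1060 is false
  represents host nation: yes → true
  rating ≤ 1404: 1180 ≤ 1404 is true
  currently suspended: yes → true
  holds a title: no → false
Combine:
[1] exactly-one(true, false, true) = false
[2.1.2.1] true → false = false
[2.1.2] NOT false = true
[2.1.3] true AND true = true
[2.1] true AND true AND true = true
[2] NOT true = false
[3.1.1.1] false OR true OR true = true
[3.1.1.2] true AND false AND false = false
[3.1.1] true AND false = false
[3.1] NOT false = true
[3] NOT true = false
[root] false OR false OR false = false
Overall: false → eliminated

Eliminated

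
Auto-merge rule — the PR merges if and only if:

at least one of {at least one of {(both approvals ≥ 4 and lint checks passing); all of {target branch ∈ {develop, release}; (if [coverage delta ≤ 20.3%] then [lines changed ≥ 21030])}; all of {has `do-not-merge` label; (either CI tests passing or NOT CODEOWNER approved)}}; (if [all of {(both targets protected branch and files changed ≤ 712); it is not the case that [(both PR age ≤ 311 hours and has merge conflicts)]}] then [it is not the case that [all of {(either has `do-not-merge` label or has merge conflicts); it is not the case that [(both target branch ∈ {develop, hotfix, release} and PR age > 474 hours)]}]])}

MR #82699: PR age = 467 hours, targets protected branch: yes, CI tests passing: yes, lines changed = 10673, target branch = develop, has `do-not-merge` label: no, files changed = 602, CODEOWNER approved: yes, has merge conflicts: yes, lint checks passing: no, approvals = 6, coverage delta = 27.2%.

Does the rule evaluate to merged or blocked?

Atomic conditions:
  approvals ≥ 4: 6 ≥ 4 is true
  lint checks passing: no → false
  target branch ∈ {develop, release}: develop is in the set → true
  coverage delta ≤ 20.3%: 27.2 ≤ 20.3 is false
  lines changed ≥ 21030: 10673 ≥ 21030 is false
  has `do-not-merge` label: no → false
  CI tests passing: yes → true
  NOT CODEOWNER approved: yes → false
  targets protected branch: yes → true
  files changed ≤ 712: 602 ≤ 712 is true
  PR age ≤ 311 hours: 467 ≤ 311 is false
  has merge conflicts: yes → true
  target branch ∈ {develop, hotfix, release}: develop is in the set → true
  PR age > 474 hours: 467 > 474 is false
Combine:
[1.1] true AND false = false
[1.2.2] false → false (antecedent false ⇒ implication holds) = true
[1.2] true AND true = true
[1.3.2] true OR false = true
[1.3] false AND true = false
[1] false OR true OR false = true
[2.1.1] true AND true = true
[2.1.2.1] false AND true = false
[2.1.2] NOT false = true
[2.1] true AND true = true
[2.2.1.1] false OR true = true
[2.2.1.2.1] true AND false = false
[2.2.1.2] NOT false = true
[2.2.1] true AND true = true
[2.2] NOT true = false
[2] true → false = false
[root] true OR false = true
Overall: true → merged

Merged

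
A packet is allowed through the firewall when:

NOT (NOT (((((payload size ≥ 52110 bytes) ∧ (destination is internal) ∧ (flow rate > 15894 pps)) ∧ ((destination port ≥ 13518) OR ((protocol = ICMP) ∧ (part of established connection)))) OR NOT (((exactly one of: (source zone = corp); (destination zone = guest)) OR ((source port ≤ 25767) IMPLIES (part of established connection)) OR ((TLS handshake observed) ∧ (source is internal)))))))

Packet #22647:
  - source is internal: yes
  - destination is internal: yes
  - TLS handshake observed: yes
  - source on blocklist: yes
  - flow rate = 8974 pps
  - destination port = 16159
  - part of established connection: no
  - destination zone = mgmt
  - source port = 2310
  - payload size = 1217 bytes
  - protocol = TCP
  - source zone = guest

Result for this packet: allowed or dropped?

Dropped

Atomic conditions:
  payload size ≥ 52110 bytes: 1217 ≥ 52110 is false
  destination is internal: yes → true
  flow rate > 15894 pps: 8974 > 15894 is false
  destination port ≥ 13518: 16159 ≥ 13518 is true
  protocol = ICMP: TCP == ICMP is false
  part of established connection: no → false
  source zone = corp: guest == corp is false
  destination zone = guest: mgmt == guest is false
  source port ≤ 25767: 2310 ≤ 25767 is true
  TLS handshake observed: yes → true
  source is internal: yes → true
Combine:
[1.1.1.1] false AND true AND false = false
[1.1.1.2.2] false AND false = false
[1.1.1.2] true OR false = true
[1.1.1] false AND true = false
[1.1.2.1.1] exactly-one(false, false) = false
[1.1.2.1.2] true → false = false
[1.1.2.1.3] true AND true = true
[1.1.2.1] false OR false OR true = true
[1.1.2] NOT true = false
[1.1] false OR false = false
[1] NOT false = true
[root] NOT true = false
Overall: false → dropped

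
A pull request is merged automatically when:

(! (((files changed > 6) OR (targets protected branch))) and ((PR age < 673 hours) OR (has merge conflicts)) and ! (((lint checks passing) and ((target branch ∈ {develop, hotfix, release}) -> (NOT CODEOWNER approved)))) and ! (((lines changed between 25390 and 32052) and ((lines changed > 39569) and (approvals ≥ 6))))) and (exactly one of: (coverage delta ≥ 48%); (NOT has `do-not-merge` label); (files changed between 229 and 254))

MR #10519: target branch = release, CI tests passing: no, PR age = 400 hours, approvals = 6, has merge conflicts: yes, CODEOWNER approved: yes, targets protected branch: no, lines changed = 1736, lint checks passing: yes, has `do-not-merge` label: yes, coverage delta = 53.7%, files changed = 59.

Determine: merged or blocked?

Blocked

Atomic conditions:
  files changed > 6: 59 > 6 is true
  targets protected branch: no → false
  PR age < 673 hours: 400 < 673 is true
  has merge conflicts: yes → true
  lint checks passing: yes → true
  target branch ∈ {develop, hotfix, release}: release is in the set → true
  NOT CODEOWNER approved: yes → false
  lines changed between 25390 and 32052: 1736 in [25390, 32052] is false
  lines changed > 39569: 1736 > 39569 is false
  approvals ≥ 6: 6 ≥ 6 is true
  coverage delta ≥ 48%: 53.7 ≥ 48 is true
  NOT has `do-not-merge` label: yes → false
  files changed between 229 and 254: 59 in [229, 254] is false
Combine:
[1.1.1] true OR false = true
[1.1] NOT true = false
[1.2] true OR true = true
[1.3.1.2] true → false = false
[1.3.1] true AND false = false
[1.3] NOT false = true
[1.4.1.2] false AND true = false
[1.4.1] false AND false = false
[1.4] NOT false = true
[1] false AND true AND true AND true = false
[2] exactly-one(true, false, false) = true
[root] false AND true = false
Overall: false → blocked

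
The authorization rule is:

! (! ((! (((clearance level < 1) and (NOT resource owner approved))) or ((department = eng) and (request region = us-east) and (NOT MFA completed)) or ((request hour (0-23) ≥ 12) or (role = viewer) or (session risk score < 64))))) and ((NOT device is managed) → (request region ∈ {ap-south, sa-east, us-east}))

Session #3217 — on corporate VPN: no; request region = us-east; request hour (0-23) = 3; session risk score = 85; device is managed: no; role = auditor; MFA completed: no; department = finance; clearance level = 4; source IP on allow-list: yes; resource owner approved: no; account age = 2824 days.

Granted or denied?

Granted

Atomic conditions:
  clearance level < 1: 4 < 1 is false
  NOT resource owner approved: no → true
  department = eng: finance == eng is false
  request region = us-east: us-east == us-east is true
  NOT MFA completed: no → true
  request hour (0-23) ≥ 12: 3 ≥ 12 is false
  role = viewer: auditor == viewer is false
  session risk score < 64: 85 < 64 is false
  NOT device is managed: no → true
  request region ∈ {ap-south, sa-east, us-east}: us-east is in the set → true
Combine:
[1.1.1.1.1] false AND true = false
[1.1.1.1] NOT false = true
[1.1.1.2] false AND true AND true = false
[1.1.1.3] false OR false OR false = false
[1.1.1] true OR false OR false = true
[1.1] NOT true = false
[1] NOT false = true
[2] true → true = true
[root] true AND true = true
Overall: true → granted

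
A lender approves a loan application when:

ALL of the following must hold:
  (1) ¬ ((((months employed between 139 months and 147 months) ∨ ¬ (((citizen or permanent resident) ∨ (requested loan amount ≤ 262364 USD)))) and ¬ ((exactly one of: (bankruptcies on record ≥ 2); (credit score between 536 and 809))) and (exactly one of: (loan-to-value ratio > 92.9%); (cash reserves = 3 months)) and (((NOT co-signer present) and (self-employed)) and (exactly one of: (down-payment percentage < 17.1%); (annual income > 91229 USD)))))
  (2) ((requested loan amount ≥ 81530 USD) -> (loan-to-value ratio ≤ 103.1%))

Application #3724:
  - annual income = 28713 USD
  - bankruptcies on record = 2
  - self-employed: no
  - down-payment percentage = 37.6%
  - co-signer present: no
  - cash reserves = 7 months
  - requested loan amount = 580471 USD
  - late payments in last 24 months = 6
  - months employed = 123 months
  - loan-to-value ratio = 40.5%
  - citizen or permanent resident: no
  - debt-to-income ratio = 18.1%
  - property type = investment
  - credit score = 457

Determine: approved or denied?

Approved

Atomic conditions:
  months employed between 139 months and 147 months: 123 in [139, 147] is false
  citizen or permanent resident: no → false
  requested loan amount ≤ 262364 USD: 580471 ≤ 262364 is false
  bankruptcies on record ≥ 2: 2 ≥ 2 is true
  credit score between 536 and 809: 457 in [536, 809] is false
  loan-to-value ratio > 92.9%: 40.5 > 92.9 is false
  cash reserves = 3 months: 7 == 3 is false
  NOT co-signer present: no → true
  self-employed: no → false
  down-payment percentage < 17.1%: 37.6 < 17.1 is false
  annual income > 91229 USD: 28713 > 91229 is false
  requested loan amount ≥ 81530 USD: 580471 ≥ 81530 is true
  loan-to-value ratio ≤ 103.1%: 40.5 ≤ 103.1 is true
Combine:
[1.1.1.2.1] false OR false = false
[1.1.1.2] NOT false = true
[1.1.1] false OR true = true
[1.1.2.1] exactly-one(true, false) = true
[1.1.2] NOT true = false
[1.1.3] exactly-one(false, false) = false
[1.1.4.1] true AND false = false
[1.1.4.2] exactly-one(false, false) = false
[1.1.4] false AND false = false
[1.1] true AND false AND false AND false = false
[1] NOT false = true
[2] true → true = true
[root] true AND true = true
Overall: true → approved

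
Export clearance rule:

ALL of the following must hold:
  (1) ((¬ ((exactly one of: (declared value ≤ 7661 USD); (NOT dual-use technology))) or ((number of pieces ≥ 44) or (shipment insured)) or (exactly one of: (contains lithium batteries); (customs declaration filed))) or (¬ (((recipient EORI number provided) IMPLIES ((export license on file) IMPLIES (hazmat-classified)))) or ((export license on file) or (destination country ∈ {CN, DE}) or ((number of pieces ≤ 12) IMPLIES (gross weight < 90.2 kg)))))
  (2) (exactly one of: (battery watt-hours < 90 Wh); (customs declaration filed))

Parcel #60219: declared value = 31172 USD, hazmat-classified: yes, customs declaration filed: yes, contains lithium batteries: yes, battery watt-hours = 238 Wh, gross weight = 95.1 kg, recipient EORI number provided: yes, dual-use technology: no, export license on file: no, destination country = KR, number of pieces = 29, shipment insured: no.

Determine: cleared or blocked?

Cleared

Atomic conditions:
  declared value ≤ 7661 USD: 31172 ≤ 7661 is false
  NOT dual-use technology: no → true
  number of pieces ≥ 44: 29 ≥ 44 is false
  shipment insured: no → false
  contains lithium batteries: yes → true
  customs declaration filed: yes → true
  recipient EORI number provided: yes → true
  export license on file: no → false
  hazmat-classified: yes → true
  destination country ∈ {CN, DE}: KR is not in the set → false
  number of pieces ≤ 12: 29 ≤ 12 is false
  gross weight < 90.2 kg: 95.1 < 90.2 is false
  battery watt-hours < 90 Wh: 238 < 90 is false
Combine:
[1.1.1.1] exactly-one(false, true) = true
[1.1.1] NOT true = false
[1.1.2] false OR false = false
[1.1.3] exactly-one(true, true) = false
[1.1] false OR false OR false = false
[1.2.1.1.2] false → true (antecedent false ⇒ implication holds) = true
[1.2.1.1] true → true = true
[1.2.1] NOT true = false
[1.2.2.3] false → false (antecedent false ⇒ implication holds) = true
[1.2.2] false OR false OR true = true
[1.2] false OR true = true
[1] false OR true = true
[2] exactly-one(false, true) = true
[root] true AND true = true
Overall: true → cleared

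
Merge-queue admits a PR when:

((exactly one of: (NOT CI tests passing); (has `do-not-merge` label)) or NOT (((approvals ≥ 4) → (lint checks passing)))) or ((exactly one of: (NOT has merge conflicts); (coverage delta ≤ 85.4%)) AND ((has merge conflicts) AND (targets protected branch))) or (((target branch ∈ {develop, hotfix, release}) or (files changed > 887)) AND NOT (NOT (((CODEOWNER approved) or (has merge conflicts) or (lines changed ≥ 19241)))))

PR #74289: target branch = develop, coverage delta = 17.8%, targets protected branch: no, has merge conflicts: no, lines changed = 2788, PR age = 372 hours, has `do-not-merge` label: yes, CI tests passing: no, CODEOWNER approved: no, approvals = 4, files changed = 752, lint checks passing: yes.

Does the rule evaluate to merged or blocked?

Blocked

Atomic conditions:
  NOT CI tests passing: no → true
  has `do-not-merge` label: yes → true
  approvals ≥ 4: 4 ≥ 4 is true
  lint checks passing: yes → true
  NOT has merge conflicts: no → true
  coverage delta ≤ 85.4%: 17.8 ≤ 85.4 is true
  has merge conflicts: no → false
  targets protected branch: no → false
  target branch ∈ {develop, hotfix, release}: develop is in the set → true
  files changed > 887: 752 > 887 is false
  CODEOWNER approved: no → false
  lines changed ≥ 19241: 2788 ≥ 19241 is false
Combine:
[1.1] exactly-one(true, true) = false
[1.2.1] true → true = true
[1.2] NOT true = false
[1] false OR false = false
[2.1] exactly-one(true, true) = false
[2.2] false AND false = false
[2] false AND false = false
[3.1] true OR false = true
[3.2.1.1] false OR false OR false = false
[3.2.1] NOT false = true
[3.2] NOT true = false
[3] true AND false = false
[root] false OR false OR false = false
Overall: false → blocked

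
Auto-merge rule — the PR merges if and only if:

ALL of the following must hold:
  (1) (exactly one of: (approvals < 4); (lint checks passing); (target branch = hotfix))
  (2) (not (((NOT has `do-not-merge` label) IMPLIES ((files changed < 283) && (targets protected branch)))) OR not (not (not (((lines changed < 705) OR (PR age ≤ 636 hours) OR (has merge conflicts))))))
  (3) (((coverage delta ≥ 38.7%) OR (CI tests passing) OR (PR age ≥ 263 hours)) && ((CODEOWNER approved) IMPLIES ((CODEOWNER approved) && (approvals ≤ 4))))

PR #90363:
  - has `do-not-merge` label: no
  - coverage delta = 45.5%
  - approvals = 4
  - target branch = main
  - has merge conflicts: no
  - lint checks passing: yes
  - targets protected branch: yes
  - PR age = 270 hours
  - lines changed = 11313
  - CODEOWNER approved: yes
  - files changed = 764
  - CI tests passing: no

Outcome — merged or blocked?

Merged

Atomic conditions:
  approvals < 4: 4 < 4 is false
  lint checks passing: yes → true
  target branch = hotfix: main == hotfix is false
  NOT has `do-not-merge` label: no → true
  files changed < 283: 764 < 283 is false
  targets protected branch: yes → true
  lines changed < 705: 11313 < 705 is false
  PR age ≤ 636 hours: 270 ≤ 636 is true
  has merge conflicts: no → false
  coverage delta ≥ 38.7%: 45.5 ≥ 38.7 is true
  CI tests passing: no → false
  PR age ≥ 263 hours: 270 ≥ 263 is true
  CODEOWNER approved: yes → true
  approvals ≤ 4: 4 ≤ 4 is true
Combine:
[1] exactly-one(false, true, false) = true
[2.1.1.2] false AND true = false
[2.1.1] true → false = false
[2.1] NOT false = true
[2.2.1.1.1] false OR true OR false = true
[2.2.1.1] NOT true = false
[2.2.1] NOT false = true
[2.2] NOT true = false
[2] true OR false = true
[3.1] true OR false OR true = true
[3.2.2] true AND true = true
[3.2] true → true = true
[3] true AND true = true
[root] true AND true AND true = true
Overall: true → merged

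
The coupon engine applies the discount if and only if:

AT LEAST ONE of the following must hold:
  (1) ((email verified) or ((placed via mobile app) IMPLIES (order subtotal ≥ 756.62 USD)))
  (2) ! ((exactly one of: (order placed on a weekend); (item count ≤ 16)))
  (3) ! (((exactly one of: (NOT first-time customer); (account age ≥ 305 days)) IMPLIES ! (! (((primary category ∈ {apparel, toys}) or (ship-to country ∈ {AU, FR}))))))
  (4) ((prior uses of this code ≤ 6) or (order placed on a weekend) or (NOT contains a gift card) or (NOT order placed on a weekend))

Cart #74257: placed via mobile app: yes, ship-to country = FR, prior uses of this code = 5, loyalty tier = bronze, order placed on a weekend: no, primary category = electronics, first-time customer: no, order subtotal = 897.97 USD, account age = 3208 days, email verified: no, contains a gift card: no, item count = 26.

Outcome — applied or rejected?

Applied

Atomic conditions:
  email verified: no → false
  placed via mobile app: yes → true
  order subtotal ≥ 756.62 USD: 897.97 ≥ 756.62 is true
  order placed on a weekend: no → false
  item count ≤ 16: 26 ≤ 16 is false
  NOT first-time customer: no → true
  account age ≥ 305 days: 3208 ≥ 305 is true
  primary category ∈ {apparel, toys}: electronics is not in the set → false
  ship-to country ∈ {AU, FR}: FR is in the set → true
  prior uses of this code ≤ 6: 5 ≤ 6 is true
  NOT contains a gift card: no → true
  NOT order placed on a weekend: no → true
Combine:
[1.2] true → true = true
[1] false OR true = true
[2.1] exactly-one(false, false) = false
[2] NOT false = true
[3.1.1] exactly-one(true, true) = false
[3.1.2.1.1] false OR true = true
[3.1.2.1] NOT true = false
[3.1.2] NOT false = true
[3.1] false → true (antecedent false ⇒ implication holds) = true
[3] NOT true = false
[4] true OR false OR true OR true = true
[root] true OR true OR false OR true = true
Overall: true → applied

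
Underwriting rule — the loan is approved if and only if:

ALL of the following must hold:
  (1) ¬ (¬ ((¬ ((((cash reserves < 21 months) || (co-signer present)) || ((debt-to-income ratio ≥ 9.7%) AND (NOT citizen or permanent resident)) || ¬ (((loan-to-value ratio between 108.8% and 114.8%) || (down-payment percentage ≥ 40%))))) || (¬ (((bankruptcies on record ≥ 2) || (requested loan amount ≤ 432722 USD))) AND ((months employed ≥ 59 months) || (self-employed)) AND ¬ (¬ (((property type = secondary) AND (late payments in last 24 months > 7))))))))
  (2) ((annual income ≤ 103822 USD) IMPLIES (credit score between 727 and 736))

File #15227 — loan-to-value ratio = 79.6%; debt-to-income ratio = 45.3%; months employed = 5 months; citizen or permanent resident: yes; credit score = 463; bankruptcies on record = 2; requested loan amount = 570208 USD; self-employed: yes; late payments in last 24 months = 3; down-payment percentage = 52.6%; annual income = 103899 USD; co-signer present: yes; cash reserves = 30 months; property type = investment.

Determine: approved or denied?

Atomic conditions:
  cash reserves < 21 months: 30 < 21 is false
  co-signer present: yes → true
  debt-to-income ratio ≥ 9.7%: 45.3 ≥ 9.7 is true
  NOT citizen or permanent resident: yes → false
  loan-to-value ratio between 108.8% and 114.8%: 79.6 in [108.8, 114.8] is false
  down-payment percentage ≥ 40%: 52.6 ≥ 40 is true
  bankruptcies on record ≥ 2: 2 ≥ 2 is true
  requested loan amount ≤ 432722 USD: 570208 ≤ 432722 is false
  months employed ≥ 59 months: 5 ≥ 59 is false
  self-employed: yes → true
  property type = secondary: investment == secondary is false
  late payments in last 24 months > 7: 3 > 7 is false
  annual income ≤ 103822 USD: 103899 ≤ 103822 is false
  credit score between 727 and 736: 463 in [727, 736] is false
Combine:
[1.1.1.1.1.1] false OR true = true
[1.1.1.1.1.2] true AND false = false
[1.1.1.1.1.3.1] false OR true = true
[1.1.1.1.1.3] NOT true = false
[1.1.1.1.1] true OR false OR false = true
[1.1.1.1] NOT true = false
[1.1.1.2.1.1] true OR false = true
[1.1.1.2.1] NOT true = false
[1.1.1.2.2] false OR true = true
[1.1.1.2.3.1.1] false AND false = false
[1.1.1.2.3.1] NOT false = true
[1.1.1.2.3] NOT true = false
[1.1.1.2] false AND true AND false = false
[1.1.1] false OR false = false
[1.1] NOT false = true
[1] NOT true = false
[2] false → false (antecedent false ⇒ implication holds) = true
[root] false AND true = false
Overall: false → denied

Denied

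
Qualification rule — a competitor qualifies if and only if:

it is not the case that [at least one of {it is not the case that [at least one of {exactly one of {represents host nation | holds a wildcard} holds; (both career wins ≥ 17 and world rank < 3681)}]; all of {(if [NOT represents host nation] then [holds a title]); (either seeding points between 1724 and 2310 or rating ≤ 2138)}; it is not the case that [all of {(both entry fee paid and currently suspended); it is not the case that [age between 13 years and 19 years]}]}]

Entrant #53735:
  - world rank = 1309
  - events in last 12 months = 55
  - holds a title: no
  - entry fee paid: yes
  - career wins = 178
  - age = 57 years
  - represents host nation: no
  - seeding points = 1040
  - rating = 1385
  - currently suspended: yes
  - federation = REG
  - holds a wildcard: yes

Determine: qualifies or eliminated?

Qualifies

Atomic conditions:
  represents host nation: no → false
  holds a wildcard: yes → true
  career wins ≥ 17: 178 ≥ 17 is true
  world rank < 3681: 1309 < 3681 is true
  NOT represents host nation: no → true
  holds a title: no → false
  seeding points between 1724 and 2310: 1040 in [1724, 2310] is false
  rating ≤ 2138: 1385 ≤ 2138 is true
  entry fee paid: yes → true
  currently suspended: yes → true
  age between 13 years and 19 years: 57 in [13, 19] is false
Combine:
[1.1.1.1] exactly-one(false, true) = true
[1.1.1.2] true AND true = true
[1.1.1] true OR true = true
[1.1] NOT true = false
[1.2.1] true → false = false
[1.2.2] false OR true = true
[1.2] false AND true = false
[1.3.1.1] true AND true = true
[1.3.1.2] NOT false = true
[1.3.1] true AND true = true
[1.3] NOT true = false
[1] false OR false OR false = false
[root] NOT false = true
Overall: true → qualifies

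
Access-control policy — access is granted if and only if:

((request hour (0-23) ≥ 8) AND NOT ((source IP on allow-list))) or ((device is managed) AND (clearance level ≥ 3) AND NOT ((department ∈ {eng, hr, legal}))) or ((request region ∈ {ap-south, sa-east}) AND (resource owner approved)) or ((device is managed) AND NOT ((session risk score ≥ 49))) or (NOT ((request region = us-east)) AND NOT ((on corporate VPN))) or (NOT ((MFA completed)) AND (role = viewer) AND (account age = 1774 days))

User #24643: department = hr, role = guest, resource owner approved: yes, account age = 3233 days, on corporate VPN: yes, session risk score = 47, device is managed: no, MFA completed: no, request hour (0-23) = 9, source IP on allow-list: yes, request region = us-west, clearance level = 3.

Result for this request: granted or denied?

Atomic conditions:
  request hour (0-23) ≥ 8: 9 ≥ 8 is true
  source IP on allow-list: yes → true
  device is managed: no → false
  clearance level ≥ 3: 3 ≥ 3 is true
  department ∈ {eng, hr, legal}: hr is in the set → true
  request region ∈ {ap-south, sa-east}: us-west is not in the set → false
  resource owner approved: yes → true
  session risk score ≥ 49: 47 ≥ 49 is false
  request region = us-east: us-west == us-east is false
  on corporate VPN: yes → true
  MFA completed: no → false
  role = viewer: guest == viewer is false
  account age = 1774 days: 3233 == 1774 is false
Combine:
[1.2] NOT true = false
[1] true AND false = false
[2.3] NOT true = false
[2] false AND true AND false = false
[3] false AND true = false
[4.2] NOT false = true
[4] false AND true = false
[5.1] NOT false = true
[5.2] NOT true = false
[5] true AND false = false
[6.1] NOT false = true
[6] true AND false AND false = false
[root] false OR false OR false OR false OR false OR false = false
Overall: false → denied

Denied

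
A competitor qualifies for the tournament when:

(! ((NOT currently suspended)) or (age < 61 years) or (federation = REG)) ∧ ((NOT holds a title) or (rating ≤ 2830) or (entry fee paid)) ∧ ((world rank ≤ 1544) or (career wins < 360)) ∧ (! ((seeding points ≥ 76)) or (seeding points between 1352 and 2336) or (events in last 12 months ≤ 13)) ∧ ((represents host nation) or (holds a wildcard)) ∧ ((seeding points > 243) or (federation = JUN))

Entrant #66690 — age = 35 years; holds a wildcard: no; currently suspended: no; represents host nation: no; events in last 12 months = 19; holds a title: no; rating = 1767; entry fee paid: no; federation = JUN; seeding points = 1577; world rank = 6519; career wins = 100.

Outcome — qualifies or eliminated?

Eliminated

Atomic conditions:
  NOT currently suspended: no → true
  age < 61 years: 35 < 61 is true
  federation = REG: JUN == REG is false
  NOT holds a title: no → true
  rating ≤ 2830: 1767 ≤ 2830 is true
  entry fee paid: no → false
  world rank ≤ 1544: 6519 ≤ 1544 is false
  career wins < 360: 100 < 360 is true
  seeding points ≥ 76: 1577 ≥ 76 is true
  seeding points between 1352 and 2336: 1577 in [1352, 2336] is true
  events in last 12 months ≤ 13: 19 ≤ 13 is false
  represents host nation: no → false
  holds a wildcard: no → false
  seeding points > 243: 1577 > 243 is true
  federation = JUN: JUN == JUN is true
Combine:
[1.1] NOT true = false
[1] false OR true OR false = true
[2] true OR true OR false = true
[3] false OR true = true
[4.1] NOT true = false
[4] false OR true OR false = true
[5] false OR false = false
[6] true OR true = true
[root] true AND true AND true AND true AND false AND true = false
Overall: false → eliminated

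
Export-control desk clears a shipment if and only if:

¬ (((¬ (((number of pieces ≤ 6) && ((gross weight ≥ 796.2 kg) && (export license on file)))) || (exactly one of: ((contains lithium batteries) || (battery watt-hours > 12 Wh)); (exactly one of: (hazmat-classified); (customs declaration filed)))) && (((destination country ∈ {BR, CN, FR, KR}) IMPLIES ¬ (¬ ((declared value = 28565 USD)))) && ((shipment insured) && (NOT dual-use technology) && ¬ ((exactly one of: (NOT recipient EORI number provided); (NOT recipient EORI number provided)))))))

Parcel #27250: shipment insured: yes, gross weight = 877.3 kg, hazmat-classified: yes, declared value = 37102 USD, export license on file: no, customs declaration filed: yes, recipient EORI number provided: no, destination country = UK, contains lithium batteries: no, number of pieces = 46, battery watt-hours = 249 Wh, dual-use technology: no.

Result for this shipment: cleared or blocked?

Blocked

Atomic conditions:
  number of pieces ≤ 6: 46 ≤ 6 is false
  gross weight ≥ 796.2 kg: 877.3 ≥ 796.2 is true
  export license on file: no → false
  contains lithium batteries: no → false
  battery watt-hours > 12 Wh: 249 > 12 is true
  hazmat-classified: yes → true
  customs declaration filed: yes → true
  destination country ∈ {BR, CN, FR, KR}: UK is not in the set → false
  declared value = 28565 USD: 37102 == 28565 is false
  shipment insured: yes → true
  NOT dual-use technology: no → true
  NOT recipient EORI number provided: no → true
Combine:
[1.1.1.1.2] true AND false = false
[1.1.1.1] false AND false = false
[1.1.1] NOT false = true
[1.1.2.1] false OR true = true
[1.1.2.2] exactly-one(true, true) = false
[1.1.2] exactly-one(true, false) = true
[1.1] true OR true = true
[1.2.1.2.1] NOT false = true
[1.2.1.2] NOT true = false
[1.2.1] false → false (antecedent false ⇒ implication holds) = true
[1.2.2.3.1] exactly-one(true, true) = false
[1.2.2.3] NOT false = true
[1.2.2] true AND true AND true = true
[1.2] true AND true = true
[1] true AND true = true
[root] NOT true = false
Overall: false → blocked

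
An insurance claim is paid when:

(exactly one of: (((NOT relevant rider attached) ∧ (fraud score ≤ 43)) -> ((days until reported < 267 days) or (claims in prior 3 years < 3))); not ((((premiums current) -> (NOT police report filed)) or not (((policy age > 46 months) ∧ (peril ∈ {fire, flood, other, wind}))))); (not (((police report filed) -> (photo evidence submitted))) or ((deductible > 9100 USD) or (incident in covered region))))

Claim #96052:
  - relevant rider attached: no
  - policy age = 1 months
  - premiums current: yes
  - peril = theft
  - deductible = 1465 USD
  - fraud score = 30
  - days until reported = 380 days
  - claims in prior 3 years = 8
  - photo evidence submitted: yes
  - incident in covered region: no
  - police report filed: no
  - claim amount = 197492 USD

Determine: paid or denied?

Denied

Atomic conditions:
  NOT relevant rider attached: no → true
  fraud score ≤ 43: 30 ≤ 43 is true
  days until reported < 267 days: 380 < 267 is false
  claims in prior 3 years < 3: 8 < 3 is false
  premiums current: yes → true
  NOT police report filed: no → true
  policy age > 46 months: 1 > 46 is false
  peril ∈ {fire, flood, other, wind}: theft is not in the set → false
  police report filed: no → false
  photo evidence submitted: yes → true
  deductible > 9100 USD: 1465 > 9100 is false
  incident in covered region: no → false
Combine:
[1.1] true AND true = true
[1.2] false OR false = false
[1] true → false = false
[2.1.1] true → true = true
[2.1.2.1] false AND false = false
[2.1.2] NOT false = true
[2.1] true OR true = true
[2] NOT true = false
[3.1.1] false → true (antecedent false ⇒ implication holds) = true
[3.1] NOT true = false
[3.2] false OR false = false
[3] false OR false = false
[root] exactly-one(false, false, false) = false
Overall: false → denied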